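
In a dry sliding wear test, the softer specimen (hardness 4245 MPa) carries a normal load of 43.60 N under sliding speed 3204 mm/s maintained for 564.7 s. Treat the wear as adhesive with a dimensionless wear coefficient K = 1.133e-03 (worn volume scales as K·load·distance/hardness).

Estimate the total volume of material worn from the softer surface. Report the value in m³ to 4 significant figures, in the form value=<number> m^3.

Intermediates are printed rounded — each operation maintains full float precision, and one final rounding: four significant digits.
Convert: Sliding speed v = 3204 mm/s = 3.204 m/s. Path length L = v·t = 3.204 m/s × 564.7 s = 1809 m.
Convert: Hardness H = 4245 MPa = 4.245e+09 Pa.
As SI base values: W = 43.60 N, H = 4.245e+09 Pa, K = 1.133e-03.
Volume removed: V = K·W·L/H = 1.133e-03 · 43.60 · 1809 / 4.245e+09 = 2.105e-08 m³.

value=2.105e-08 m^3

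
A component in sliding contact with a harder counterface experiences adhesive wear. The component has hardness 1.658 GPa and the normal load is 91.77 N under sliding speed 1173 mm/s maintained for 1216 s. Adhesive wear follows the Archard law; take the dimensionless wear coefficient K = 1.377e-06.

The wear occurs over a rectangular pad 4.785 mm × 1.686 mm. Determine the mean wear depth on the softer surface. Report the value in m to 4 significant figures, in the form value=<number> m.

value=1.348e-05 m

Intermediate values are printed rounded. Each operation carries full float precision — one last rounding to four significant digits.
Sliding speed v = 1173 mm/s = 1.173 m/s. Total distance L = v·t = 1.173 m/s × 1216 s = 1426 m.
Hardness H = 1.658 GPa = 1.658e+09 Pa.
Pad sides 4.785 mm × 1.686 mm = 0.004785 m × 0.001686 m. Contact area A = 0.004785 m × 0.001686 m = 8.068e-06 m².
In SI base units, W = 91.77 N, H = 1.658e+09 Pa, K = 1.377e-06.
Archard volume V = K·W·L/H = 1.377e-06 · 91.77 · 1426 / 1.658e+09 = 1.087e-10 m³.
Wear depth h = V/A = 1.087e-10 / 8.068e-06 = 1.348e-05 m.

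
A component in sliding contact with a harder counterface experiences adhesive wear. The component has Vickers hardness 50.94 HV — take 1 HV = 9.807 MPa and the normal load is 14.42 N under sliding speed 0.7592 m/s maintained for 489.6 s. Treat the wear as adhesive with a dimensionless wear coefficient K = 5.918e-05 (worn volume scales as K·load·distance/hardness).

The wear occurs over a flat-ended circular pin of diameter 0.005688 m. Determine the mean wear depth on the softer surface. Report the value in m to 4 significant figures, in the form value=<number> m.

Each operation carries full float precision; the intermediates are displayed rounded, and one final rounding to 4 significant figures.
Convert: Path length L = v·t = 0.7592 m/s × 489.6 s = 371.7 m.
Convert: Hardness H = 50.94 HV × 9.807 MPa/HV = 499.6 MPa = 4.996e+08 Pa.
Convert: Contact area A = π·d²/4 = π·(0.005688 m)²/4 = 2.541e-05 m².
In SI base units, W = 14.42 N, H = 4.996e+08 Pa, K = 5.918e-05.
Wear volume V = K·W·L/H = 5.918e-05 · 14.42 · 371.7 / 4.996e+08 = 6.350e-10 m³.
Wear depth h = V/A = 6.350e-10 / 2.541e-05 = 2.499e-05 m.

value=2.499e-05 m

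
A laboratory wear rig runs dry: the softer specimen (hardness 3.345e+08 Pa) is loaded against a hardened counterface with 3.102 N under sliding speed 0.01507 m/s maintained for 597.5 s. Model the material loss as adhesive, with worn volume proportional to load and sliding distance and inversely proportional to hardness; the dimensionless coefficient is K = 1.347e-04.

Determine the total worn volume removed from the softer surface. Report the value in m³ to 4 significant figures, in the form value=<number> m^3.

The intermediates appear rounded — every step keeps exact precision; rounded once at the end to four significant digits.
Convert: The distance L = v·t = 0.01507 m/s × 597.5 s = 9.004 m.
In SI base units, W = 3.102 N, H = 3.345e+08 Pa, K = 1.347e-04.
Archard volume V = K·W·L/H = 1.347e-04 · 3.102 · 9.004 / 3.345e+08 = 1.125e-11 m³.

value=1.125e-11 m^3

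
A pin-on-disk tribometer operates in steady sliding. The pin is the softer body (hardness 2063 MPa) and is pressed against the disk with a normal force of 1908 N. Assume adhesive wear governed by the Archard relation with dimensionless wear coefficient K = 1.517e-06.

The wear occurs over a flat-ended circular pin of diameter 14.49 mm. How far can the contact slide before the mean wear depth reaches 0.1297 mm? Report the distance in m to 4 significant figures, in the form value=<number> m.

All arithmetic keeps full float precision — intermediates are printed rounded — a single final rounding: 4 significant digits.
Convert: Hardness H = 2063 MPa = 2.063e+09 Pa.
Convert: Pin diameter d = 14.49 mm = 0.01449 m. Contact area A = π·d²/4 = π·(0.01449 m)²/4 = 1.649e-04 m².
Convert: Depth limit h_lim = 0.1297 mm = 1.297e-04 m.
As SI base values: W = 1908 N, H = 2.063e+09 Pa, K = 1.517e-06.
Volume at the limit: V_lim = h_lim·A = 1.297e-04 · 1.649e-04 = 2.139e-08 m³.
Inverting, life L = V_lim·H/(K·W) = 2.139e-08 · 2.063e+09 / (1.517e-06 · 1908) = 1.524e+04 m.

value=1.524e+04 m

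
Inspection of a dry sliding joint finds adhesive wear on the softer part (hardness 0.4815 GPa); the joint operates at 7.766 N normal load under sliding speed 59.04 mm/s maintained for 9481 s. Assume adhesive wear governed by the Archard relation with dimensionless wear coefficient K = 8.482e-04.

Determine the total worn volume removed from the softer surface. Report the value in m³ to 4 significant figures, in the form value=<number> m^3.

value=7.658e-09 m^3

The computation carries full precision. Intermediates are displayed rounded, and one last rounding, at 4 significant figures.
Convert: Sliding speed v = 59.04 mm/s = 0.05904 m/s. Distance covered L = v·t = 0.05904 m/s × 9481 s = 559.8 m.
Convert: Hardness H = 0.4815 GPa = 4.815e+08 Pa.
Expressed in SI base units: W = 7.766 N, H = 4.815e+08 Pa, K = 8.482e-04.
Volume removed: V = K·W·L/H = 8.482e-04 · 7.766 · 559.8 / 4.815e+08 = 7.658e-09 m³.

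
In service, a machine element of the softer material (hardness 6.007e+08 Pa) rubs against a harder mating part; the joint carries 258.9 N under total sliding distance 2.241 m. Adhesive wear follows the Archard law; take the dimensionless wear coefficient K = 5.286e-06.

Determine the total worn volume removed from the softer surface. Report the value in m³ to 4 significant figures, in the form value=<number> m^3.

value=5.106e-12 m^3

Intermediates are displayed rounded — every step keeps full float precision, and rounded just once: four significant digits.
In SI base units: W = 258.9 N, H = 6.007e+08 Pa, K = 5.286e-06.
Archard volume V = K·W·L/H = 5.286e-06 · 258.9 · 2.241 / 6.007e+08 = 5.106e-12 m³.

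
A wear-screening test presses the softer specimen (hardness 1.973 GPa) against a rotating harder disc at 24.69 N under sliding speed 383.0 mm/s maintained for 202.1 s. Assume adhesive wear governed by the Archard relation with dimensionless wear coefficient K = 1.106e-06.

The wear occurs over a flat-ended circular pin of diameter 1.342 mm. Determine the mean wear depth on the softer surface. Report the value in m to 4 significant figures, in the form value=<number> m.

value=7.574e-07 m

All arithmetic maintains exact precision, and intermediates appear rounded — one final rounding: four significant figures.
Sliding speed v = 383.0 mm/s = 0.3830 m/s. Distance covered L = v·t = 0.3830 m/s × 202.1 s = 77.40 m.
Hardness H = 1.973 GPa = 1.973e+09 Pa.
Pin diameter d = 1.342 mm = 0.001342 m. Contact area A = π·d²/4 = π·(0.001342 m)²/4 = 1.414e-06 m².
As SI base values: W = 24.69 N, H = 1.973e+09 Pa, K = 1.106e-06.
Archard relation: V = K·W·L/H = 1.106e-06 · 24.69 · 77.40 / 1.973e+09 = 1.071e-12 m³.
Depth h = V/A = 1.071e-12 / 1.414e-06 = 7.574e-07 m.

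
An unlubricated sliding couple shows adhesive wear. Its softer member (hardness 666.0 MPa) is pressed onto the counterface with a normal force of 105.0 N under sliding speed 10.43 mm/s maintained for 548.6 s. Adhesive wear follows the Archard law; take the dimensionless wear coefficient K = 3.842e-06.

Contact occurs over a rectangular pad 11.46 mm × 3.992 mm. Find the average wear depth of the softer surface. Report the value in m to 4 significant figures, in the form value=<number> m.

value=7.576e-08 m

Every step maintains full precision — intermediates are printed rounded, and a single final rounding to four significant digits.
Convert: Sliding speed v = 10.43 mm/s = 0.01043 m/s. Path length L = v·t = 0.01043 m/s × 548.6 s = 5.722 m.
Convert: Hardness H = 666.0 MPa = 6.660e+08 Pa.
Convert: Pad sides 11.46 mm × 3.992 mm = 0.01146 m × 0.003992 m. Contact area A = 0.01146 m × 0.003992 m = 4.575e-05 m².
SI base units throughout: W = 105.0 N, H = 6.660e+08 Pa, K = 3.842e-06.
Archard relation: V = K·W·L/H = 3.842e-06 · 105.0 · 5.722 / 6.660e+08 = 3.466e-12 m³.
Depth of wear h = V/A = 3.466e-12 / 4.575e-05 = 7.576e-08 m.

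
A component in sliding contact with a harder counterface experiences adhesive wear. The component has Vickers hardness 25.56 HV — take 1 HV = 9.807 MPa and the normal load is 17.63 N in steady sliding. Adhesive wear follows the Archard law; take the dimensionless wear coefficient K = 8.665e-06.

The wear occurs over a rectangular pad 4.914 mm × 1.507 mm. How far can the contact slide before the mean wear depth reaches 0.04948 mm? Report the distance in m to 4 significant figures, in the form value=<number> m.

value=601.2 m

Every step runs at exact precision — intermediate values appear rounded, and rounded just once to 4 significant digits.
Hardness H = 25.56 HV × 9.807 MPa/HV = 250.7 MPa = 2.507e+08 Pa.
Pad sides 4.914 mm × 1.507 mm = 0.004914 m × 0.001507 m. Contact area A = 0.004914 m × 0.001507 m = 7.405e-06 m².
Depth limit h_lim = 0.04948 mm = 4.948e-05 m.
Working in SI base units: W = 17.63 N, H = 2.507e+08 Pa, K = 8.665e-06.
Wearable volume V_lim = h_lim·A = 4.948e-05 · 7.405e-06 = 3.664e-10 m³.
Thus life L = V_lim·H/(K·W) = 3.664e-10 · 2.507e+08 / (8.665e-06 · 17.63) = 601.2 m.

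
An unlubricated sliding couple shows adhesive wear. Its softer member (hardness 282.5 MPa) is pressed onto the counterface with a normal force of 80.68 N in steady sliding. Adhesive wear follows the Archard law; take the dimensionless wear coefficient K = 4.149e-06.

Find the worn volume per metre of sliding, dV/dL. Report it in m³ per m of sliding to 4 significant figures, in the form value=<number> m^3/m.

The intermediates are shown rounded; the algebra holds exact precision, and a lone final rounding, at four significant figures.
Convert: Hardness H = 282.5 MPa = 2.825e+08 Pa.
Restated in SI base units: W = 80.68 N, H = 2.825e+08 Pa, K = 4.149e-06.
The wear rate dV/dL = K·W/H, per unit distance: 4.149e-06 · 80.68 / 2.825e+08 = 1.185e-12 m³/m.

value=1.185e-12 m^3/m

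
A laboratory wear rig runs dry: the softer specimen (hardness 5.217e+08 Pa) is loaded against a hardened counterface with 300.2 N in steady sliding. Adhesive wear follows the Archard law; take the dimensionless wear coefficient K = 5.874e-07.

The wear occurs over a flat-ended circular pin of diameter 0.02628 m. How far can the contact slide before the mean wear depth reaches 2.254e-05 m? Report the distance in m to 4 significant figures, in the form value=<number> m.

value=3.617e+04 m

The algebra holds full precision, and quoted intermediates are rounded, and one final rounding, at 4 significant figures.
Convert: Contact area A = π·d²/4 = π·(0.02628 m)²/4 = 5.424e-04 m².
Expressed in SI base units: W = 300.2 N, H = 5.217e+08 Pa, K = 5.874e-07.
Limit volume V_lim = h_lim·A = 2.254e-05 · 5.424e-04 = 1.223e-08 m³.
Sliding life L = V_lim·H/(K·W) = 1.223e-08 · 5.217e+08 / (5.874e-07 · 300.2) = 3.617e+04 m.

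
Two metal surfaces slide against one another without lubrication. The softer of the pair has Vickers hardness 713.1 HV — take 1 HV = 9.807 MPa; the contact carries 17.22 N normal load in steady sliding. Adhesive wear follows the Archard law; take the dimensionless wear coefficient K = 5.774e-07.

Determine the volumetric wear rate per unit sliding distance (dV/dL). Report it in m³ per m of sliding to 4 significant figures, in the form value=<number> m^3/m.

value=1.422e-15 m^3/m

All working math carries full float precision — intermediate values are shown rounded — rounded once at the end, at four significant digits.
Hardness H = 713.1 HV × 9.807 MPa/HV = 6993 MPa = 6.993e+09 Pa.
In SI base units: W = 17.22 N, H = 6.993e+09 Pa, K = 5.774e-07.
Rate of wear dV/dL = K·W/H: 5.774e-07 · 17.22 / 6.993e+09 = 1.422e-15 m³/m.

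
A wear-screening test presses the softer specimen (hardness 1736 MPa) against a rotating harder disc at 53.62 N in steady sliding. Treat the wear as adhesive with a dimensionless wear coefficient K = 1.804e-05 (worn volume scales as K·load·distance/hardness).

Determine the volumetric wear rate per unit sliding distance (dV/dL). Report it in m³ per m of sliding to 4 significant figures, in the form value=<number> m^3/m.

Intermediate values are printed rounded, and each operation runs at exact precision. Rounded just once, at four significant figures.
Convert: Hardness H = 1736 MPa = 1.736e+09 Pa.
SI base units throughout: W = 53.62 N, H = 1.736e+09 Pa, K = 1.804e-05.
Volumetric rate dV/dL = K·W/H: 1.804e-05 · 53.62 / 1.736e+09 = 5.572e-13 m³/m.

value=5.572e-13 m^3/m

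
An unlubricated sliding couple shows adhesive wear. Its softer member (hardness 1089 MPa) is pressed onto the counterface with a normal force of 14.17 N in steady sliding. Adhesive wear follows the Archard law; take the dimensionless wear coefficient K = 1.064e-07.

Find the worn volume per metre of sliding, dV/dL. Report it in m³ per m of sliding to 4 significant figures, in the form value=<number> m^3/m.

The intermediates are displayed rounded; the computation keeps exact precision; one final rounding: 4 significant digits.
Hardness H = 1089 MPa = 1.089e+09 Pa.
Restated in SI base units: W = 14.17 N, H = 1.089e+09 Pa, K = 1.064e-07.
Sliding wear rate dV/dL = K·W/H (independent of L): 1.064e-07 · 14.17 / 1.089e+09 = 1.384e-15 m³/m.

value=1.384e-15 m^3/m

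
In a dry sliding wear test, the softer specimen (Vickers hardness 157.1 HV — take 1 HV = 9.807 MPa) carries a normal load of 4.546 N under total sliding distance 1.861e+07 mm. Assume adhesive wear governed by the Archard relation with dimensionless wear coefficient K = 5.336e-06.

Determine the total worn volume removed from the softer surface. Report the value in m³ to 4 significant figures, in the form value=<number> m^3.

The intermediates appear rounded, and all working math maintains exact precision. Rounded just once, at four significant digits.
Path length L = 1.861e+07 mm = 1.861e+04 m.
Hardness H = 157.1 HV × 9.807 MPa/HV = 1541 MPa = 1.541e+09 Pa.
Restated in SI base units: W = 4.546 N, H = 1.541e+09 Pa, K = 5.336e-06.
Archard volume V = K·W·L/H = 5.336e-06 · 4.546 · 1.861e+04 / 1.541e+09 = 2.930e-10 m³.

value=2.930e-10 m^3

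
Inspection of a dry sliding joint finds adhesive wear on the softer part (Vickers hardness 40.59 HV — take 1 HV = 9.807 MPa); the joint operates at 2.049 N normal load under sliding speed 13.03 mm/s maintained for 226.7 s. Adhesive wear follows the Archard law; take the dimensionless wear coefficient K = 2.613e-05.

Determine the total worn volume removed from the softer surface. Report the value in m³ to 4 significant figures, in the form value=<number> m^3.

All working math holds full precision, and the intermediates are shown rounded; a single final rounding to four significant figures.
Sliding speed v = 13.03 mm/s = 0.01303 m/s. Sliding distance L = v·t = 0.01303 m/s × 226.7 s = 2.954 m.
Hardness H = 40.59 HV × 9.807 MPa/HV = 398.1 MPa = 3.981e+08 Pa.
Restated in SI base units: W = 2.049 N, H = 3.981e+08 Pa, K = 2.613e-05.
Archard relation: V = K·W·L/H = 2.613e-05 · 2.049 · 2.954 / 3.981e+08 = 3.973e-13 m³.

value=3.973e-13 m^3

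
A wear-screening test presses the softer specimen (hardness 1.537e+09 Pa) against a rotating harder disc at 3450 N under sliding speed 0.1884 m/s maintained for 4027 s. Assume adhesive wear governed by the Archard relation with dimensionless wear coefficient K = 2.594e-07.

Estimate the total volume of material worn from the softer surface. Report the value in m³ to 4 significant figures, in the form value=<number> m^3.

value=4.418e-10 m^3

Each operation keeps full precision — intermediates are displayed rounded, and rounded just once: 4 significant figures.
Convert: Path length L = v·t = 0.1884 m/s × 4027 s = 758.7 m.
Expressed in SI base units: W = 3450 N, H = 1.537e+09 Pa, K = 2.594e-07.
Worn volume V = K·W·L/H = 2.594e-07 · 3450 · 758.7 / 1.537e+09 = 4.418e-10 m³.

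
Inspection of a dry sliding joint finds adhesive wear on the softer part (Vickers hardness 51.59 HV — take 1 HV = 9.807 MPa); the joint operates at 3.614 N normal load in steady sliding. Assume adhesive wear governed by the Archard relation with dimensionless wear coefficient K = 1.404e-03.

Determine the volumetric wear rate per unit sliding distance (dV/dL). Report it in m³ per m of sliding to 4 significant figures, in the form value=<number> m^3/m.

The algebra runs at full float precision; printed values are rounded. Rounded once at the end to 4 significant digits.
Convert: Hardness H = 51.59 HV × 9.807 MPa/HV = 505.9 MPa = 5.059e+08 Pa.
SI base units throughout: W = 3.614 N, H = 5.059e+08 Pa, K = 1.404e-03.
Sliding wear rate dV/dL = K·W/H (no L dependence): 1.404e-03 · 3.614 / 5.059e+08 = 1.003e-11 m³/m.

value=1.003e-11 m^3/m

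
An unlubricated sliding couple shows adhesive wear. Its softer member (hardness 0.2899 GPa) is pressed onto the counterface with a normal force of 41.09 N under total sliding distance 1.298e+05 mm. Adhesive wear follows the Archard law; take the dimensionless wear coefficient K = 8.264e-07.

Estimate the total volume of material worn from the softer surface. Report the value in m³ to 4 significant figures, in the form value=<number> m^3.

The algebra runs at full float precision — intermediate values are shown rounded. Rounded just once: 4 significant digits.
Convert: Path length L = 1.298e+05 mm = 129.8 m.
Convert: Hardness H = 0.2899 GPa = 2.899e+08 Pa.
In SI base units, W = 41.09 N, H = 2.899e+08 Pa, K = 8.264e-07.
Volume removed: V = K·W·L/H = 8.264e-07 · 41.09 · 129.8 / 2.899e+08 = 1.520e-11 m³.

value=1.520e-11 m^3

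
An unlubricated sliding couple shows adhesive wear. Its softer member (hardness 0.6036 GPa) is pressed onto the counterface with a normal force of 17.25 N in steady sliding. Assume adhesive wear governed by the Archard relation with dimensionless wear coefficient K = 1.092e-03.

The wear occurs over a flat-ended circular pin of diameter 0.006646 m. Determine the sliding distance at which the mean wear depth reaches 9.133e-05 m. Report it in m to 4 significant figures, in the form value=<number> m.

Intermediate values appear rounded, and all arithmetic carries exact precision, and rounded just once, at 4 significant figures.
Convert: Hardness H = 0.6036 GPa = 6.036e+08 Pa.
Convert: Contact area A = π·d²/4 = π·(0.006646 m)²/4 = 3.469e-05 m².
Collected in SI base units: W = 17.25 N, H = 6.036e+08 Pa, K = 1.092e-03.
Allowed volume V_lim = h_lim·A = 9.133e-05 · 3.469e-05 = 3.168e-09 m³.
Sliding life L = V_lim·H/(K·W) = 3.168e-09 · 6.036e+08 / (1.092e-03 · 17.25) = 101.5 m.

value=101.5 m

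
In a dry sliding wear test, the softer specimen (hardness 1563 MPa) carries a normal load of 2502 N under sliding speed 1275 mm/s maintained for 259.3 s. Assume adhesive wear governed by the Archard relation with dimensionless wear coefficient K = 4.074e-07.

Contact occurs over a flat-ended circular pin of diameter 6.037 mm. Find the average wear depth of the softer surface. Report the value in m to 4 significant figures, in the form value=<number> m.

value=7.532e-06 m

The intermediates are shown rounded — all arithmetic keeps full precision; rounded once at the end to four significant figures.
Sliding speed v = 1275 mm/s = 1.275 m/s. Path length L = v·t = 1.275 m/s × 259.3 s = 330.6 m.
Hardness H = 1563 MPa = 1.563e+09 Pa.
Pin diameter d = 6.037 mm = 0.006037 m. Contact area A = π·d²/4 = π·(0.006037 m)²/4 = 2.862e-05 m².
In SI base units, W = 2502 N, H = 1.563e+09 Pa, K = 4.074e-07.
Volume removed: V = K·W·L/H = 4.074e-07 · 2502 · 330.6 / 1.563e+09 = 2.156e-10 m³.
Depth of wear h = V/A = 2.156e-10 / 2.862e-05 = 7.532e-06 m.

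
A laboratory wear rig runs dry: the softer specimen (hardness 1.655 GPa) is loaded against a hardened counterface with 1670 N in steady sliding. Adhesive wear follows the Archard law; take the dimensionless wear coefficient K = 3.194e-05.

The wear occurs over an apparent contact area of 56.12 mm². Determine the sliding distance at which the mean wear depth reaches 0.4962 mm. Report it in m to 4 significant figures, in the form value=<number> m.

The algebra carries full float precision; shown intermediates are rounded; one final rounding, at four significant figures.
Convert: Hardness H = 1.655 GPa = 1.655e+09 Pa.
Convert: Contact area A = 56.12 mm² = 5.612e-05 m².
Convert: Depth limit h_lim = 0.4962 mm = 4.962e-04 m.
Working in SI base units: W = 1670 N, H = 1.655e+09 Pa, K = 3.194e-05.
Volume at the limit: V_lim = h_lim·A = 4.962e-04 · 5.612e-05 = 2.785e-08 m³.
Inverting, life L = V_lim·H/(K·W) = 2.785e-08 · 1.655e+09 / (3.194e-05 · 1670) = 864.0 m.

value=864.0 m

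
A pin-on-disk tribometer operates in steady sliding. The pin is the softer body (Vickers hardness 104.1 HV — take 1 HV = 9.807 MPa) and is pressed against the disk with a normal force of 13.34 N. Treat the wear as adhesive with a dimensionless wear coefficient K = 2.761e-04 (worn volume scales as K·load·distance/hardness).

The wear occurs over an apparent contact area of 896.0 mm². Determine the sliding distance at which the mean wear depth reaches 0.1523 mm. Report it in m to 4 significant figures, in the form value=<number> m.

value=3.782e+04 m

Intermediate values appear rounded. All working math holds full float precision. Rounded just once to 4 significant digits.
Hardness H = 104.1 HV × 9.807 MPa/HV = 1021 MPa = 1.021e+09 Pa.
Contact area A = 896.0 mm² = 8.960e-04 m².
Depth limit h_lim = 0.1523 mm = 1.523e-04 m.
As SI base values: W = 13.34 N, H = 1.021e+09 Pa, K = 2.761e-04.
Allowed volume V_lim = h_lim·A = 1.523e-04 · 8.960e-04 = 1.365e-07 m³.
Inverting, life L = V_lim·H/(K·W) = 1.365e-07 · 1.021e+09 / (2.761e-04 · 13.34) = 3.782e+04 m.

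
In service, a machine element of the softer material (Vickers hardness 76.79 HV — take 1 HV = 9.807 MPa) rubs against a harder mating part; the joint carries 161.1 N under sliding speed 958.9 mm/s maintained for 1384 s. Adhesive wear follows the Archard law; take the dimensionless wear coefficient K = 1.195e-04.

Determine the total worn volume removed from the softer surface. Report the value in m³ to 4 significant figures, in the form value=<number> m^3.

All arithmetic maintains full float precision; intermediates are displayed rounded; one last rounding, at 4 significant digits.
Sliding speed v = 958.9 mm/s = 0.9589 m/s. Distance L = v·t = 0.9589 m/s × 1384 s = 1327 m.
Hardness H = 76.79 HV × 9.807 MPa/HV = 753.1 MPa = 7.531e+08 Pa.
SI base units throughout: W = 161.1 N, H = 7.531e+08 Pa, K = 1.195e-04.
By Archard's law, V = K·W·L/H = 1.195e-04 · 161.1 · 1327 / 7.531e+08 = 3.393e-08 m³.

value=3.393e-08 m^3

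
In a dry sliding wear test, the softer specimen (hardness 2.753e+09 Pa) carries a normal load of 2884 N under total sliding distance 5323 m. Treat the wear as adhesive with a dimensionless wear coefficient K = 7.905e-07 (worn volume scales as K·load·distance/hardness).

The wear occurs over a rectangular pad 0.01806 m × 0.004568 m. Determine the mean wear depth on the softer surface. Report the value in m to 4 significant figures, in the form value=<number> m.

Intermediate values are displayed rounded; the algebra carries exact precision, and rounded once at the end: four significant figures.
Convert: Contact area A = 0.01806 m × 0.004568 m = 8.250e-05 m².
SI base units throughout: W = 2884 N, H = 2.753e+09 Pa, K = 7.905e-07.
Wear volume V = K·W·L/H = 7.905e-07 · 2884 · 5323 / 2.753e+09 = 4.408e-09 m³.
Mean wear depth h = V/A = 4.408e-09 / 8.250e-05 = 5.343e-05 m.

value=5.343e-05 m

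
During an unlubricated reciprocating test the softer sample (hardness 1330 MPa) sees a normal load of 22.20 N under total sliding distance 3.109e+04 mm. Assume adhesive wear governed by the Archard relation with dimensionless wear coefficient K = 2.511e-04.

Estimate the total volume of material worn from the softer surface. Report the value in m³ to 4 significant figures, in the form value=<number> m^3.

value=1.303e-10 m^3

The intermediates appear rounded; the computation keeps full float precision. Rounded once at the end: four significant figures.
Convert: Distance covered L = 3.109e+04 mm = 31.09 m.
Convert: Hardness H = 1330 MPa = 1.330e+09 Pa.
Expressed in SI base units: W = 22.20 N, H = 1.330e+09 Pa, K = 2.511e-04.
Wear volume V = K·W·L/H = 2.511e-04 · 22.20 · 31.09 / 1.330e+09 = 1.303e-10 m³.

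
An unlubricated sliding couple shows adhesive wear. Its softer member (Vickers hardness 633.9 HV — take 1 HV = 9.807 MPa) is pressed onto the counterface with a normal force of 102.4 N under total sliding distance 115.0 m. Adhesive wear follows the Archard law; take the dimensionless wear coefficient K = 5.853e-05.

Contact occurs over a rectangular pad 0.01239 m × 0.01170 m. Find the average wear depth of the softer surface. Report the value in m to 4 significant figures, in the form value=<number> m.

value=7.648e-07 m

The algebra carries full float precision — intermediate values are displayed rounded, and a single final rounding, at four significant figures.
Hardness H = 633.9 HV × 9.807 MPa/HV = 6217 MPa = 6.217e+09 Pa.
Contact area A = 0.01239 m × 0.01170 m = 1.450e-04 m².
Working in SI base units: W = 102.4 N, H = 6.217e+09 Pa, K = 5.853e-05.
Archard relation: V = K·W·L/H = 5.853e-05 · 102.4 · 115.0 / 6.217e+09 = 1.109e-10 m³.
Mean wear depth h = V/A = 1.109e-10 / 1.450e-04 = 7.648e-07 m.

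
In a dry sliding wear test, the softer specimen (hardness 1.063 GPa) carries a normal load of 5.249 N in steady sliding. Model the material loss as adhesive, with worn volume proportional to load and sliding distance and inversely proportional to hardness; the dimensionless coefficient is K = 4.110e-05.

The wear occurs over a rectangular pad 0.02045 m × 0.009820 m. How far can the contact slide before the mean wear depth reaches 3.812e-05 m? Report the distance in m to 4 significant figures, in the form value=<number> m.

value=3.772e+04 m

Shown intermediates are rounded — every step keeps full float precision. Rounded just once to 4 significant digits.
Hardness H = 1.063 GPa = 1.063e+09 Pa.
Contact area A = 0.02045 m × 0.009820 m = 2.008e-04 m².
Restated in SI base units: W = 5.249 N, H = 1.063e+09 Pa, K = 4.110e-05.
Permissible volume V_lim = h_lim·A = 3.812e-05 · 2.008e-04 = 7.655e-09 m³.
So the life L = V_lim·H/(K·W) = 7.655e-09 · 1.063e+09 / (4.110e-05 · 5.249) = 3.772e+04 m.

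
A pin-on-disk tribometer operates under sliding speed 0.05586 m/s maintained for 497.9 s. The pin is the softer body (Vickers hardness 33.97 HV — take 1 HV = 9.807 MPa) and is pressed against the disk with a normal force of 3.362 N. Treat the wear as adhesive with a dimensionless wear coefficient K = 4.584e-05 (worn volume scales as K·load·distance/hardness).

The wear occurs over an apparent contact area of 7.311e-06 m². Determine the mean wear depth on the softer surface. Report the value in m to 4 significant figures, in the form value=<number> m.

value=1.760e-06 m

Intermediates appear rounded; the algebra carries full float precision; rounded once at the end: four significant figures.
Convert: Path length L = v·t = 0.05586 m/s × 497.9 s = 27.81 m.
Convert: Hardness H = 33.97 HV × 9.807 MPa/HV = 333.1 MPa = 3.331e+08 Pa.
As SI base values: W = 3.362 N, H = 3.331e+08 Pa, K = 4.584e-05.
Apply Archard: V = K·W·L/H = 4.584e-05 · 3.362 · 27.81 / 3.331e+08 = 1.287e-11 m³.
Mean wear depth h = V/A = 1.287e-11 / 7.311e-06 = 1.760e-06 m.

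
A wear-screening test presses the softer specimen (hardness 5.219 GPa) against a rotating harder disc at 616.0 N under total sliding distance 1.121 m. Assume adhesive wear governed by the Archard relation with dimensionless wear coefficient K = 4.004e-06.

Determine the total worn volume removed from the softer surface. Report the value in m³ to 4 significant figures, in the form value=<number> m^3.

The algebra holds exact precision. Intermediates appear rounded; a single final rounding to four significant digits.
Hardness H = 5.219 GPa = 5.219e+09 Pa.
Restated in SI base units: W = 616.0 N, H = 5.219e+09 Pa, K = 4.004e-06.
The Archard volume V = K·W·L/H = 4.004e-06 · 616.0 · 1.121 / 5.219e+09 = 5.298e-13 m³.

value=5.298e-13 m^3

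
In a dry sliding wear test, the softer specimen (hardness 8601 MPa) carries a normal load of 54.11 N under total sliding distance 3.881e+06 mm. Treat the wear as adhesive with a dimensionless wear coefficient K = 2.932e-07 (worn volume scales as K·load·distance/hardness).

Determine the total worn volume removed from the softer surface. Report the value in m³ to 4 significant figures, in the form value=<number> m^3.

Intermediates are shown rounded. Every step runs at full float precision. Rounded just once: 4 significant digits.
Convert: Distance covered L = 3.881e+06 mm = 3881 m.
Convert: Hardness H = 8601 MPa = 8.601e+09 Pa.
SI base units throughout: W = 54.11 N, H = 8.601e+09 Pa, K = 2.932e-07.
Archard relation: V = K·W·L/H = 2.932e-07 · 54.11 · 3881 / 8.601e+09 = 7.159e-12 m³.

value=7.159e-12 m^3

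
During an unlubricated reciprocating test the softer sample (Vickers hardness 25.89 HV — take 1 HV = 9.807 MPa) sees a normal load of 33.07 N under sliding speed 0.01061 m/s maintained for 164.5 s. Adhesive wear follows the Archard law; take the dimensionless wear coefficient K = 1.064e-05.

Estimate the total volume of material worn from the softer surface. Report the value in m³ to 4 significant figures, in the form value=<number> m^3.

The intermediates are printed rounded. All working math carries full float precision; one final rounding: 4 significant figures.
Convert: Sliding distance L = v·t = 0.01061 m/s × 164.5 s = 1.745 m.
Convert: Hardness H = 25.89 HV × 9.807 MPa/HV = 253.9 MPa = 2.539e+08 Pa.
Expressed in SI base units: W = 33.07 N, H = 2.539e+08 Pa, K = 1.064e-05.
The Archard volume V = K·W·L/H = 1.064e-05 · 33.07 · 1.745 / 2.539e+08 = 2.419e-12 m³.

value=2.419e-12 m^3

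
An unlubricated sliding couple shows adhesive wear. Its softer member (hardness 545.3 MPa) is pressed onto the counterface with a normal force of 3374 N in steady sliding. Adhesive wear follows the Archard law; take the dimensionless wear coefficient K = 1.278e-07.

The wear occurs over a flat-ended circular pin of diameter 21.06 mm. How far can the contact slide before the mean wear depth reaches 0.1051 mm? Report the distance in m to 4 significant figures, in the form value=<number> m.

Intermediates are shown rounded — the computation runs at full float precision. Rounded just once: 4 significant digits.
Hardness H = 545.3 MPa = 5.453e+08 Pa.
Pin diameter d = 21.06 mm = 0.02106 m. Contact area A = π·d²/4 = π·(0.02106 m)²/4 = 3.483e-04 m².
Depth limit h_lim = 0.1051 mm = 1.051e-04 m.
Expressed in SI base units: W = 3374 N, H = 5.453e+08 Pa, K = 1.278e-07.
Allowed volume V_lim = h_lim·A = 1.051e-04 · 3.483e-04 = 3.661e-08 m³.
Inverting, life L = V_lim·H/(K·W) = 3.661e-08 · 5.453e+08 / (1.278e-07 · 3374) = 4.630e+04 m.

value=4.630e+04 m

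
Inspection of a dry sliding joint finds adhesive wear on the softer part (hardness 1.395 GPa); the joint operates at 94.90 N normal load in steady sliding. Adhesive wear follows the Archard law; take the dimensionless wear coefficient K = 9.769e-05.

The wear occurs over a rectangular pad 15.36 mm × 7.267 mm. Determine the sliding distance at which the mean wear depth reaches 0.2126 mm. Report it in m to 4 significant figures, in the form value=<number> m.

value=3571 m

Intermediate values are shown rounded, and each operation keeps exact precision. Rounded just once, at four significant figures.
Convert: Hardness H = 1.395 GPa = 1.395e+09 Pa.
Convert: Pad sides 15.36 mm × 7.267 mm = 0.01536 m × 0.007267 m. Contact area A = 0.01536 m × 0.007267 m = 1.116e-04 m².
Convert: Depth limit h_lim = 0.2126 mm = 2.126e-04 m.
Collected in SI base units: W = 94.90 N, H = 1.395e+09 Pa, K = 9.769e-05.
Permissible volume V_lim = h_lim·A = 2.126e-04 · 1.116e-04 = 2.373e-08 m³.
So the life L = V_lim·H/(K·W) = 2.373e-08 · 1.395e+09 / (9.769e-05 · 94.90) = 3571 m.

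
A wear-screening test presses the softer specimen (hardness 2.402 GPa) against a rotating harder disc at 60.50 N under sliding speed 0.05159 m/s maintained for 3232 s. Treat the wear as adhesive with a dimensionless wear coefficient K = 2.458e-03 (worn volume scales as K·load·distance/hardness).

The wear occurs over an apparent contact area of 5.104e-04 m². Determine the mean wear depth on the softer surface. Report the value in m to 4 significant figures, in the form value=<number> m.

value=2.023e-05 m

All arithmetic holds full precision, and intermediates are printed rounded, and rounded once at the end to 4 significant figures.
Convert: The distance L = v·t = 0.05159 m/s × 3232 s = 166.7 m.
Convert: Hardness H = 2.402 GPa = 2.402e+09 Pa.
Expressed in SI base units: W = 60.50 N, H = 2.402e+09 Pa, K = 2.458e-03.
Wear volume V = K·W·L/H = 2.458e-03 · 60.50 · 166.7 / 2.402e+09 = 1.032e-08 m³.
Depth h = V/A = 1.032e-08 / 5.104e-04 = 2.023e-05 m.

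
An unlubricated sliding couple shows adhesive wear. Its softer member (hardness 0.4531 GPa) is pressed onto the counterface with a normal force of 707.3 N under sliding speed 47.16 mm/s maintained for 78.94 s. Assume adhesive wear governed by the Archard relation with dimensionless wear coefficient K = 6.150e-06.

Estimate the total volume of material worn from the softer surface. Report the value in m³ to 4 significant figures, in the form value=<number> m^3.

All working math maintains full precision. Intermediate values are shown rounded, and a single final rounding to 4 significant figures.
Sliding speed v = 47.16 mm/s = 0.04716 m/s. Total distance L = v·t = 0.04716 m/s × 78.94 s = 3.723 m.
Hardness H = 0.4531 GPa = 4.531e+08 Pa.
Working in SI base units: W = 707.3 N, H = 4.531e+08 Pa, K = 6.150e-06.
The Archard volume V = K·W·L/H = 6.150e-06 · 707.3 · 3.723 / 4.531e+08 = 3.574e-11 m³.

value=3.574e-11 m^3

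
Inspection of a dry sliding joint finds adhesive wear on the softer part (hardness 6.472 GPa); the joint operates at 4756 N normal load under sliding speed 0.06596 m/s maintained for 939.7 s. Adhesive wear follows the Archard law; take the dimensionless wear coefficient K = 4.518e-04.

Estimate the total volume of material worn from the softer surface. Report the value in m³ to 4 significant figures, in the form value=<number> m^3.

value=2.058e-08 m^3

Intermediate values are printed rounded; the algebra carries full float precision. Rounded just once, at four significant figures.
Convert: Distance covered L = v·t = 0.06596 m/s × 939.7 s = 61.98 m.
Convert: Hardness H = 6.472 GPa = 6.472e+09 Pa.
In SI base units, W = 4756 N, H = 6.472e+09 Pa, K = 4.518e-04.
Worn volume V = K·W·L/H = 4.518e-04 · 4756 · 61.98 / 6.472e+09 = 2.058e-08 m³.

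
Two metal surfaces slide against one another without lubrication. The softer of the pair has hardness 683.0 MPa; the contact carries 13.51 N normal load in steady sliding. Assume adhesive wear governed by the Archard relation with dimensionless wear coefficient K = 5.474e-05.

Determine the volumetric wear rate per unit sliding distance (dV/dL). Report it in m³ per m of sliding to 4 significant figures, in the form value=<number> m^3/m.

The intermediates are shown rounded, and every step keeps full float precision — one final rounding, at 4 significant digits.
Hardness H = 683.0 MPa = 6.830e+08 Pa.
Working in SI base units: W = 13.51 N, H = 6.830e+08 Pa, K = 5.474e-05.
Wear rate dV/dL = K·W/H — distance-free: 5.474e-05 · 13.51 / 6.830e+08 = 1.083e-12 m³/m.

value=1.083e-12 m^3/m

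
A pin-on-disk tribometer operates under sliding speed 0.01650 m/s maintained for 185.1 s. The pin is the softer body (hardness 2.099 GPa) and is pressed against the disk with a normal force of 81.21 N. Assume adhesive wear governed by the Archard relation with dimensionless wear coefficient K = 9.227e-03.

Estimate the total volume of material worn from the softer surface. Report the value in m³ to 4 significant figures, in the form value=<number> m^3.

value=1.090e-09 m^3

Intermediate values are shown rounded, and the algebra keeps exact precision. Rounded just once: four significant digits.
Convert: Sliding distance L = v·t = 0.01650 m/s × 185.1 s = 3.054 m.
Convert: Hardness H = 2.099 GPa = 2.099e+09 Pa.
Restated in SI base units: W = 81.21 N, H = 2.099e+09 Pa, K = 9.227e-03.
Archard relation: V = K·W·L/H = 9.227e-03 · 81.21 · 3.054 / 2.099e+09 = 1.090e-09 m³.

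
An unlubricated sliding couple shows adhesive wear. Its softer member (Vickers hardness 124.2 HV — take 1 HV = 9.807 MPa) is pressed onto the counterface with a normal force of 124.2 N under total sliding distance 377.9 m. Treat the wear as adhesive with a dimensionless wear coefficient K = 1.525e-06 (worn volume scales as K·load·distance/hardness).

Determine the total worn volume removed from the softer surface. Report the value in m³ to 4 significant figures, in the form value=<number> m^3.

value=5.876e-11 m^3

All working math maintains full float precision; quoted intermediates are rounded. Rounded just once to four significant figures.
Hardness H = 124.2 HV × 9.807 MPa/HV = 1218 MPa = 1.218e+09 Pa.
Collected in SI base units: W = 124.2 N, H = 1.218e+09 Pa, K = 1.525e-06.
Apply Archard: V = K·W·L/H = 1.525e-06 · 124.2 · 377.9 / 1.218e+09 = 5.876e-11 m³.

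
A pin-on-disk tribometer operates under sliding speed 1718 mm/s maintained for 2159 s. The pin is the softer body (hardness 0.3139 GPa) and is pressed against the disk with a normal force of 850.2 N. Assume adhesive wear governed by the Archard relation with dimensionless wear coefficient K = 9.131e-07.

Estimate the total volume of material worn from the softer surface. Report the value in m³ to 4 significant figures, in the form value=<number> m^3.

value=9.173e-09 m^3

Intermediates appear rounded — all arithmetic runs at exact precision; rounded just once, at four significant figures.
Sliding speed v = 1718 mm/s = 1.718 m/s. Total distance L = v·t = 1.718 m/s × 2159 s = 3709 m.
Hardness H = 0.3139 GPa = 3.139e+08 Pa.
In SI base units: W = 850.2 N, H = 3.139e+08 Pa, K = 9.131e-07.
Wear volume V = K·W·L/H = 9.131e-07 · 850.2 · 3709 / 3.139e+08 = 9.173e-09 m³.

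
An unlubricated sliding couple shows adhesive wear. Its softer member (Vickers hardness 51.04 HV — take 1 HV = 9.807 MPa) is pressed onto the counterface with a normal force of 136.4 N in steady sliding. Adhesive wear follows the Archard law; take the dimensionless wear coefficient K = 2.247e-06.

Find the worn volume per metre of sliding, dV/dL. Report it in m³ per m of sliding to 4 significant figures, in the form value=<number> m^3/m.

value=6.123e-13 m^3/m

Intermediates are displayed rounded — every step maintains exact precision, and one last rounding to four significant digits.
Hardness H = 51.04 HV × 9.807 MPa/HV = 500.5 MPa = 5.005e+08 Pa.
As SI base values: W = 136.4 N, H = 5.005e+08 Pa, K = 2.247e-06.
Volumetric rate dV/dL = K·W/H (no L dependence): 2.247e-06 · 136.4 / 5.005e+08 = 6.123e-13 m³/m.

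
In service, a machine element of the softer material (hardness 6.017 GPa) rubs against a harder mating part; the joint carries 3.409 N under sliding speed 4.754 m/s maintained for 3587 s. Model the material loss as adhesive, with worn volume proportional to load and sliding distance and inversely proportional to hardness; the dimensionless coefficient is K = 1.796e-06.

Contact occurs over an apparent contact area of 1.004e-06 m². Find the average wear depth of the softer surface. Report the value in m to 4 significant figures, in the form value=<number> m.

value=1.728e-05 m

Each operation keeps full float precision. Intermediate values are displayed rounded; a lone final rounding, at four significant figures.
Convert: Distance L = v·t = 4.754 m/s × 3587 s = 1.705e+04 m.
Convert: Hardness H = 6.017 GPa = 6.017e+09 Pa.
Restated in SI base units: W = 3.409 N, H = 6.017e+09 Pa, K = 1.796e-06.
Volume removed: V = K·W·L/H = 1.796e-06 · 3.409 · 1.705e+04 / 6.017e+09 = 1.735e-11 m³.
Average depth h = V/A = 1.735e-11 / 1.004e-06 = 1.728e-05 m.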